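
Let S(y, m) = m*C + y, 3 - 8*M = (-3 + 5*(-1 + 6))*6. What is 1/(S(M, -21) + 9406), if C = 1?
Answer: 8/74951 ≈ 0.00010674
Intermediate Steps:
M = -129/8 (M = 3/8 - (-3 + 5*(-1 + 6))*6/8 = 3/8 - (-3 + 5*5)*6/8 = 3/8 - (-3 + 25)*6/8 = 3/8 - 11*6/4 = 3/8 - 1/8*132 = 3/8 - 33/2 = -129/8 ≈ -16.125)
S(y, m) = m + y (S(y, m) = m*1 + y = m + y)
1/(S(M, -21) + 9406) = 1/((-21 - 129/8) + 9406) = 1/(-297/8 + 9406) = 1/(74951/8) = 8/74951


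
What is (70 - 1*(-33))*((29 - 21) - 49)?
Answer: -4223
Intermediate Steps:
(70 - 1*(-33))*((29 - 21) - 49) = (70 + 33)*(8 - 49) = 103*(-41) = -4223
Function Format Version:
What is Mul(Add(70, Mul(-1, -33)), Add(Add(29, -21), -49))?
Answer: -4223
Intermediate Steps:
Mul(Add(70, Mul(-1, -33)), Add(Add(29, -21), -49)) = Mul(Add(70, 33), Add(8, -49)) = Mul(103, -41) = -4223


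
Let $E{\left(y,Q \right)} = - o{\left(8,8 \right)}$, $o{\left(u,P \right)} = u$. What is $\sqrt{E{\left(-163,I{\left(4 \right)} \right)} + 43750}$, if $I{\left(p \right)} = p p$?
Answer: $\sqrt{43742} \approx 209.15$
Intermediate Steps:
$I{\left(p \right)} = p^{2}$
$E{\left(y,Q \right)} = -8$ ($E{\left(y,Q \right)} = \left(-1\right) 8 = -8$)
$\sqrt{E{\left(-163,I{\left(4 \right)} \right)} + 43750} = \sqrt{-8 + 43750} = \sqrt{43742}$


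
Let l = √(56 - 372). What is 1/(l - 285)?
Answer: -285/81541 - 2*I*√79/81541 ≈ -0.0034952 - 0.00021801*I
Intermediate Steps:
l = 2*I*√79 (l = √(-316) = 2*I*√79 ≈ 17.776*I)
1/(l - 285) = 1/(2*I*√79 - 285) = 1/(-285 + 2*I*√79)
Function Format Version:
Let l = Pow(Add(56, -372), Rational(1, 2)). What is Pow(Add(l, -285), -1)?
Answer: Add(Rational(-285, 81541), Mul(Rational(-2, 81541), I, Pow(79, Rational(1, 2)))) ≈ Add(-0.0034952, Mul(-0.00021801, I))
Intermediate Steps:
l = Mul(2, I, Pow(79, Rational(1, 2))) (l = Pow(-316, Rational(1, 2)) = Mul(2, I, Pow(79, Rational(1, 2))) ≈ Mul(17.776, I))
Pow(Add(l, -285), -1) = Pow(Add(Mul(2, I, Pow(79, Rational(1, 2))), -285), -1) = Pow(Add(-285, Mul(2, I, Pow(79, Rational(1, 2)))), -1)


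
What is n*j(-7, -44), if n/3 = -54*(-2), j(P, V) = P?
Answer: -2268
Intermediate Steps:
n = 324 (n = 3*(-54*(-2)) = 3*108 = 324)
n*j(-7, -44) = 324*(-7) = -2268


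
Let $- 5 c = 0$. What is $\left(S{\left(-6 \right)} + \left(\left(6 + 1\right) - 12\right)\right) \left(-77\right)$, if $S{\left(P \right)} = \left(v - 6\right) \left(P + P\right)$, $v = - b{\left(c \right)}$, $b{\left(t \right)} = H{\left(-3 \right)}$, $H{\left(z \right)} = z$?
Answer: $-2387$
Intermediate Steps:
$c = 0$ ($c = \left(- \frac{1}{5}\right) 0 = 0$)
$b{\left(t \right)} = -3$
$v = 3$ ($v = \left(-1\right) \left(-3\right) = 3$)
$S{\left(P \right)} = - 6 P$ ($S{\left(P \right)} = \left(3 - 6\right) \left(P + P\right) = - 3 \cdot 2 P = - 6 P$)
$\left(S{\left(-6 \right)} + \left(\left(6 + 1\right) - 12\right)\right) \left(-77\right) = \left(\left(-6\right) \left(-6\right) + \left(\left(6 + 1\right) - 12\right)\right) \left(-77\right) = \left(36 + \left(7 - 12\right)\right) \left(-77\right) = \left(36 - 5\right) \left(-77\right) = 31 \left(-77\right) = -2387$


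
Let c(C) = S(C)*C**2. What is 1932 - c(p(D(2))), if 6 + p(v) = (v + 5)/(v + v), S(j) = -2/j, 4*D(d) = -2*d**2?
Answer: 3837/2 ≈ 1918.5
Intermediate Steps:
D(d) = -d**2/2 (D(d) = (-2*d**2)/4 = -d**2/2)
p(v) = -6 + (5 + v)/(2*v) (p(v) = -6 + (v + 5)/(v + v) = -6 + (5 + v)/((2*v)) = -6 + (5 + v)*(1/(2*v)) = -6 + (5 + v)/(2*v))
c(C) = -2*C (c(C) = (-2/C)*C**2 = -2*C)
1932 - c(p(D(2))) = 1932 - (-2)*(5 - (-11)*2**2/2)/(2*((-1/2*2**2))) = 1932 - (-2)*(5 - (-11)*4/2)/(2*((-1/2*4))) = 1932 - (-2)*(1/2)*(5 - 11*(-2))/(-2) = 1932 - (-2)*(1/2)*(-1/2)*(5 + 22) = 1932 - (-2)*(1/2)*(-1/2)*27 = 1932 - (-2)*(-27)/4 = 1932 - 1*27/2 = 1932 - 27/2 = 3837/2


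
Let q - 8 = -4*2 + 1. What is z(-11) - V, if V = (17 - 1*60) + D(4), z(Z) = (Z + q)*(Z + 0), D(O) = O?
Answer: 149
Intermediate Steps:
q = 1 (q = 8 + (-4*2 + 1) = 8 + (-8 + 1) = 8 - 7 = 1)
z(Z) = Z*(1 + Z) (z(Z) = (Z + 1)*(Z + 0) = (1 + Z)*Z = Z*(1 + Z))
V = -39 (V = (17 - 1*60) + 4 = (17 - 60) + 4 = -43 + 4 = -39)
z(-11) - V = -11*(1 - 11) - 1*(-39) = -11*(-10) + 39 = 110 + 39 = 149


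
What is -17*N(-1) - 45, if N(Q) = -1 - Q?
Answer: -45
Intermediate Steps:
-17*N(-1) - 45 = -17*(-1 - 1*(-1)) - 45 = -17*(-1 + 1) - 45 = -17*0 - 45 = 0 - 45 = -45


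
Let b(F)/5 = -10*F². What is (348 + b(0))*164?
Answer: 57072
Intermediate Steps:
b(F) = -50*F² (b(F) = 5*(-10*F²) = -50*F²)
(348 + b(0))*164 = (348 - 50*0²)*164 = (348 - 50*0)*164 = (348 + 0)*164 = 348*164 = 57072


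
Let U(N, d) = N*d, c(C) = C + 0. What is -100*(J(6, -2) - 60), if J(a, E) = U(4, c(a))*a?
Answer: -8400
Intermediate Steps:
c(C) = C
J(a, E) = 4*a² (J(a, E) = (4*a)*a = 4*a²)
-100*(J(6, -2) - 60) = -100*(4*6² - 60) = -100*(4*36 - 60) = -100*(144 - 60) = -100*84 = -8400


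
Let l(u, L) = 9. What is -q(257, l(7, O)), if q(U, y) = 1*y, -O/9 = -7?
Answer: -9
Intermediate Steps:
O = 63 (O = -9*(-7) = 63)
q(U, y) = y
-q(257, l(7, O)) = -1*9 = -9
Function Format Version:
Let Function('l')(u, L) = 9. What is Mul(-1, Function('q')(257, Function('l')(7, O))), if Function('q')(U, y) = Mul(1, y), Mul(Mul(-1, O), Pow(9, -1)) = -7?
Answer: -9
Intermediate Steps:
O = 63 (O = Mul(-9, -7) = 63)
Function('q')(U, y) = y
Mul(-1, Function('q')(257, Function('l')(7, O))) = Mul(-1, 9) = -9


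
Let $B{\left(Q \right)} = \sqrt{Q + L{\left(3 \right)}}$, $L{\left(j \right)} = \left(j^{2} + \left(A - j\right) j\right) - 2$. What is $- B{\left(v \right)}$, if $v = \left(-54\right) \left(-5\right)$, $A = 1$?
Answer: $- \sqrt{271} \approx -16.462$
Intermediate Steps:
$L{\left(j \right)} = -2 + j^{2} + j \left(1 - j\right)$ ($L{\left(j \right)} = \left(j^{2} + \left(1 - j\right) j\right) - 2 = \left(j^{2} + j \left(1 - j\right)\right) - 2 = -2 + j^{2} + j \left(1 - j\right)$)
$v = 270$
$B{\left(Q \right)} = \sqrt{1 + Q}$ ($B{\left(Q \right)} = \sqrt{Q + \left(-2 + 3\right)} = \sqrt{Q + 1} = \sqrt{1 + Q}$)
$- B{\left(v \right)} = - \sqrt{1 + 270} = - \sqrt{271}$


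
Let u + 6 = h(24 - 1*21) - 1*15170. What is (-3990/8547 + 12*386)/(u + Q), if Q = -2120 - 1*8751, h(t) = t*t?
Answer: -942517/5298733 ≈ -0.17788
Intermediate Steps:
h(t) = t²
Q = -10871 (Q = -2120 - 8751 = -10871)
u = -15167 (u = -6 + ((24 - 1*21)² - 1*15170) = -6 + ((24 - 21)² - 15170) = -6 + (3² - 15170) = -6 + (9 - 15170) = -6 - 15161 = -15167)
(-3990/8547 + 12*386)/(u + Q) = (-3990/8547 + 12*386)/(-15167 - 10871) = (-3990*1/8547 + 4632)/(-26038) = (-190/407 + 4632)*(-1/26038) = (1885034/407)*(-1/26038) = -942517/5298733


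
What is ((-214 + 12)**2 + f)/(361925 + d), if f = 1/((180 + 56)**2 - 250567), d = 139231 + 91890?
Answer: 7951516283/115567467066 ≈ 0.068804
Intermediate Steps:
d = 231121
f = -1/194871 (f = 1/(236**2 - 250567) = 1/(55696 - 250567) = 1/(-194871) = -1/194871 ≈ -5.1316e-6)
((-214 + 12)**2 + f)/(361925 + d) = ((-214 + 12)**2 - 1/194871)/(361925 + 231121) = ((-202)**2 - 1/194871)/593046 = (40804 - 1/194871)*(1/593046) = (7951516283/194871)*(1/593046) = 7951516283/115567467066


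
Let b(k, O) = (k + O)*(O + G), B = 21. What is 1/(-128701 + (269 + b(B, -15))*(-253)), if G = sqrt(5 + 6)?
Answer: -4833/840179905 + 253*sqrt(11)/5041079430 ≈ -5.5859e-6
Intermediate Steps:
G = sqrt(11) ≈ 3.3166
b(k, O) = (O + k)*(O + sqrt(11)) (b(k, O) = (k + O)*(O + sqrt(11)) = (O + k)*(O + sqrt(11)))
1/(-128701 + (269 + b(B, -15))*(-253)) = 1/(-128701 + (269 + ((-15)**2 - 15*21 - 15*sqrt(11) + 21*sqrt(11)))*(-253)) = 1/(-128701 + (269 + (225 - 315 - 15*sqrt(11) + 21*sqrt(11)))*(-253)) = 1/(-128701 + (269 + (-90 + 6*sqrt(11)))*(-253)) = 1/(-128701 + (179 + 6*sqrt(11))*(-253)) = 1/(-128701 + (-45287 - 1518*sqrt(11))) = 1/(-173988 - 1518*sqrt(11))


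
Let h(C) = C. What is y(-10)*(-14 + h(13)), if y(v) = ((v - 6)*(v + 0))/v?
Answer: 16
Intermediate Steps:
y(v) = -6 + v (y(v) = ((-6 + v)*v)/v = (v*(-6 + v))/v = -6 + v)
y(-10)*(-14 + h(13)) = (-6 - 10)*(-14 + 13) = -16*(-1) = 16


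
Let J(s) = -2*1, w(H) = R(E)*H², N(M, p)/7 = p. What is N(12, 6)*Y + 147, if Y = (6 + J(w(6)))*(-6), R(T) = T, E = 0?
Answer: -861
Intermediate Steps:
N(M, p) = 7*p
w(H) = 0 (w(H) = 0*H² = 0)
J(s) = -2
Y = -24 (Y = (6 - 2)*(-6) = 4*(-6) = -24)
N(12, 6)*Y + 147 = (7*6)*(-24) + 147 = 42*(-24) + 147 = -1008 + 147 = -861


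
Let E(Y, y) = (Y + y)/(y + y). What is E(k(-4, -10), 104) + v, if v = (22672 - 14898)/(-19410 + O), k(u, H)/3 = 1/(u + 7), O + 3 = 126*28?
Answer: 50933/3304080 ≈ 0.015415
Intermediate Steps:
O = 3525 (O = -3 + 126*28 = -3 + 3528 = 3525)
k(u, H) = 3/(7 + u) (k(u, H) = 3/(u + 7) = 3/(7 + u))
E(Y, y) = (Y + y)/(2*y) (E(Y, y) = (Y + y)/((2*y)) = (Y + y)*(1/(2*y)) = (Y + y)/(2*y))
v = -7774/15885 (v = (22672 - 14898)/(-19410 + 3525) = 7774/(-15885) = 7774*(-1/15885) = -7774/15885 ≈ -0.48939)
E(k(-4, -10), 104) + v = (1/2)*(3/(7 - 4) + 104)/104 - 7774/15885 = (1/2)*(1/104)*(3/3 + 104) - 7774/15885 = (1/2)*(1/104)*(3*(1/3) + 104) - 7774/15885 = (1/2)*(1/104)*(1 + 104) - 7774/15885 = (1/2)*(1/104)*105 - 7774/15885 = 105/208 - 7774/15885 = 50933/3304080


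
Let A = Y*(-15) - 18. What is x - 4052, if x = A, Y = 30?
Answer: -4520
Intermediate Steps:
A = -468 (A = 30*(-15) - 18 = -450 - 18 = -468)
x = -468
x - 4052 = -468 - 4052 = -4520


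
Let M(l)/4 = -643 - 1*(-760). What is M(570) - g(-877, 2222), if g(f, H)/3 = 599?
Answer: -1329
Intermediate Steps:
g(f, H) = 1797 (g(f, H) = 3*599 = 1797)
M(l) = 468 (M(l) = 4*(-643 - 1*(-760)) = 4*(-643 + 760) = 4*117 = 468)
M(570) - g(-877, 2222) = 468 - 1*1797 = 468 - 1797 = -1329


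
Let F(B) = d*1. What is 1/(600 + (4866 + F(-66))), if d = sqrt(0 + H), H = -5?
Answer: 5466/29877161 - I*sqrt(5)/29877161 ≈ 0.00018295 - 7.4842e-8*I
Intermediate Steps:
d = I*sqrt(5) (d = sqrt(0 - 5) = sqrt(-5) = I*sqrt(5) ≈ 2.2361*I)
F(B) = I*sqrt(5) (F(B) = (I*sqrt(5))*1 = I*sqrt(5))
1/(600 + (4866 + F(-66))) = 1/(600 + (4866 + I*sqrt(5))) = 1/(5466 + I*sqrt(5))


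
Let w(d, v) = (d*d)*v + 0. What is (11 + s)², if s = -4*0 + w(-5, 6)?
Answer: 25921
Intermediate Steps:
w(d, v) = v*d² (w(d, v) = d²*v + 0 = v*d² + 0 = v*d²)
s = 150 (s = -4*0 + 6*(-5)² = 0 + 6*25 = 0 + 150 = 150)
(11 + s)² = (11 + 150)² = 161² = 25921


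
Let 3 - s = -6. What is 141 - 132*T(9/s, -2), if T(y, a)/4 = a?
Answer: 1197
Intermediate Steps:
s = 9 (s = 3 - 1*(-6) = 3 + 6 = 9)
T(y, a) = 4*a
141 - 132*T(9/s, -2) = 141 - 528*(-2) = 141 - 132*(-8) = 141 + 1056 = 1197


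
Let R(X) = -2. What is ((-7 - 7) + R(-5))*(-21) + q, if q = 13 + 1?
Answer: 350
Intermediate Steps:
q = 14
((-7 - 7) + R(-5))*(-21) + q = ((-7 - 7) - 2)*(-21) + 14 = (-14 - 2)*(-21) + 14 = -16*(-21) + 14 = 336 + 14 = 350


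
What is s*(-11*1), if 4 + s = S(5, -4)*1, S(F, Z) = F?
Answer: -11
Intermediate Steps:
s = 1 (s = -4 + 5*1 = -4 + 5 = 1)
s*(-11*1) = 1*(-11*1) = 1*(-11) = -11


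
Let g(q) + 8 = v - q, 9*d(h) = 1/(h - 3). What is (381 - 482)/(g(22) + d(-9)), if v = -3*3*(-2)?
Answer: 10908/1297 ≈ 8.4102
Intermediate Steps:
d(h) = 1/(9*(-3 + h)) (d(h) = 1/(9*(h - 3)) = 1/(9*(-3 + h)))
v = 18 (v = -9*(-2) = 18)
g(q) = 10 - q (g(q) = -8 + (18 - q) = 10 - q)
(381 - 482)/(g(22) + d(-9)) = (381 - 482)/((10 - 1*22) + 1/(9*(-3 - 9))) = -101/((10 - 22) + (1/9)/(-12)) = -101/(-12 + (1/9)*(-1/12)) = -101/(-12 - 1/108) = -101/(-1297/108) = -101*(-108/1297) = 10908/1297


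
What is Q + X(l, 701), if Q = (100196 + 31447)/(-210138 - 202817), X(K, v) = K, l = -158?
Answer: -65378533/412955 ≈ -158.32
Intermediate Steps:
Q = -131643/412955 (Q = 131643/(-412955) = 131643*(-1/412955) = -131643/412955 ≈ -0.31878)
Q + X(l, 701) = -131643/412955 - 158 = -65378533/412955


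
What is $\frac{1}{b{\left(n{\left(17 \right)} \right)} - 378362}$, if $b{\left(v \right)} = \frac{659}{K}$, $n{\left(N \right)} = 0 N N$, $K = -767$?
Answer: $- \frac{767}{290204313} \approx -2.643 \cdot 10^{-6}$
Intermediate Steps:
$n{\left(N \right)} = 0$ ($n{\left(N \right)} = 0 N = 0$)
$b{\left(v \right)} = - \frac{659}{767}$ ($b{\left(v \right)} = \frac{659}{-767} = 659 \left(- \frac{1}{767}\right) = - \frac{659}{767}$)
$\frac{1}{b{\left(n{\left(17 \right)} \right)} - 378362} = \frac{1}{- \frac{659}{767} - 378362} = \frac{1}{- \frac{290204313}{767}} = - \frac{767}{290204313}$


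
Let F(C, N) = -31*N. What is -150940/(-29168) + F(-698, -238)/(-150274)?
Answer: 2808394507/547899004 ≈ 5.1258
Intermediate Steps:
-150940/(-29168) + F(-698, -238)/(-150274) = -150940/(-29168) - 31*(-238)/(-150274) = -150940*(-1/29168) + 7378*(-1/150274) = 37735/7292 - 3689/75137 = 2808394507/547899004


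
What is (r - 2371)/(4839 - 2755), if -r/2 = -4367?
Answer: 6363/2084 ≈ 3.0533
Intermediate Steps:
r = 8734 (r = -2*(-4367) = 8734)
(r - 2371)/(4839 - 2755) = (8734 - 2371)/(4839 - 2755) = 6363/2084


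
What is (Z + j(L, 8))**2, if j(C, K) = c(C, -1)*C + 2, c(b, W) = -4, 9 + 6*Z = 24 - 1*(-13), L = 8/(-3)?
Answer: 2704/9 ≈ 300.44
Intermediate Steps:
L = -8/3 (L = 8*(-1/3) = -8/3 ≈ -2.6667)
Z = 14/3 (Z = -3/2 + (24 - 1*(-13))/6 = -3/2 + (24 + 13)/6 = -3/2 + (1/6)*37 = -3/2 + 37/6 = 14/3 ≈ 4.6667)
j(C, K) = 2 - 4*C (j(C, K) = -4*C + 2 = 2 - 4*C)
(Z + j(L, 8))**2 = (14/3 + (2 - 4*(-8/3)))**2 = (14/3 + (2 + 32/3))**2 = (14/3 + 38/3)**2 = (52/3)**2 = 2704/9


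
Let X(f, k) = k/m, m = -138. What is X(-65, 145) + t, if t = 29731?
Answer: 4102733/138 ≈ 29730.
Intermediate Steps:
X(f, k) = -k/138 (X(f, k) = k/(-138) = k*(-1/138) = -k/138)
X(-65, 145) + t = -1/138*145 + 29731 = -145/138 + 29731 = 4102733/138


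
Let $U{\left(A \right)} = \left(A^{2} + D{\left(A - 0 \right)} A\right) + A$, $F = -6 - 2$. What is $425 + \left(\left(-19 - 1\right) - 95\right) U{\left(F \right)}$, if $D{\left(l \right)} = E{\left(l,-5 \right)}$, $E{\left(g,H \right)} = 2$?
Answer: $-4175$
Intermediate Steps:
$F = -8$ ($F = -6 - 2 = -8$)
$D{\left(l \right)} = 2$
$U{\left(A \right)} = A^{2} + 3 A$ ($U{\left(A \right)} = \left(A^{2} + 2 A\right) + A = A^{2} + 3 A$)
$425 + \left(\left(-19 - 1\right) - 95\right) U{\left(F \right)} = 425 + \left(\left(-19 - 1\right) - 95\right) \left(- 8 \left(3 - 8\right)\right) = 425 + \left(-20 - 95\right) \left(\left(-8\right) \left(-5\right)\right) = 425 - 4600 = -4175$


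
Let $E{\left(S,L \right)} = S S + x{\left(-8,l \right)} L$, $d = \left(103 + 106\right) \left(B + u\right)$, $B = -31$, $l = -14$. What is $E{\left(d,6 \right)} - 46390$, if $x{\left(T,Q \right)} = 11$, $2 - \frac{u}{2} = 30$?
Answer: $330575165$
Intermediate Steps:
$u = -56$ ($u = 4 - 60 = -56$)
$d = -18183$ ($d = \left(103 + 106\right) \left(-31 - 56\right) = 209 \left(-87\right) = -18183$)
$E{\left(S,L \right)} = S^{2} + 11 L$ ($E{\left(S,L \right)} = S S + 11 L = S^{2} + 11 L$)
$E{\left(d,6 \right)} - 46390 = \left(\left(-18183\right)^{2} + 11 \cdot 6\right) - 46390 = \left(330621489 + 66\right) - 46390 = 330621555 - 46390 = 330575165$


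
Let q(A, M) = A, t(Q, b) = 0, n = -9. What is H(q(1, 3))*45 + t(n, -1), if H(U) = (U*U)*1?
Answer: 45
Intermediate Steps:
H(U) = U**2 (H(U) = U**2*1 = U**2)
H(q(1, 3))*45 + t(n, -1) = 1**2*45 + 0 = 1*45 + 0 = 45 + 0 = 45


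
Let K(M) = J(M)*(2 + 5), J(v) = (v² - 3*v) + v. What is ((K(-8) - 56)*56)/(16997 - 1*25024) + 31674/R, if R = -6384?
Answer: -72404869/8540728 ≈ -8.4776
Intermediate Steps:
J(v) = v² - 2*v
K(M) = 7*M*(-2 + M) (K(M) = (M*(-2 + M))*(2 + 5) = (M*(-2 + M))*7 = 7*M*(-2 + M))
((K(-8) - 56)*56)/(16997 - 1*25024) + 31674/R = ((7*(-8)*(-2 - 8) - 56)*56)/(16997 - 1*25024) + 31674/(-6384) = ((7*(-8)*(-10) - 56)*56)/(16997 - 25024) + 31674*(-1/6384) = ((560 - 56)*56)/(-8027) - 5279/1064 = (504*56)*(-1/8027) - 5279/1064 = 28224*(-1/8027) - 5279/1064 = -28224/8027 - 5279/1064 = -72404869/8540728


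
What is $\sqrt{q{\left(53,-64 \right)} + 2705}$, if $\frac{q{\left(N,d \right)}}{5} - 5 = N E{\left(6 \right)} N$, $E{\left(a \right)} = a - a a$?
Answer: $2 i \sqrt{104655} \approx 647.01 i$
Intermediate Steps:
$E{\left(a \right)} = a - a^{2}$
$q{\left(N,d \right)} = 25 - 150 N^{2}$ ($q{\left(N,d \right)} = 25 + 5 N 6 \left(1 - 6\right) N = 25 + 5 N 6 \left(-5\right) N = 25 + 5 N \left(-30\right) N = 25 + 5 - 30 N N = 25 + 5 \left(- 30 N^{2}\right) = 25 - 150 N^{2}$)
$\sqrt{q{\left(53,-64 \right)} + 2705} = \sqrt{\left(25 - 150 \cdot 53^{2}\right) + 2705} = \sqrt{\left(25 - 421350\right) + 2705} = \sqrt{-421325 + 2705} = \sqrt{-418620} = 2 i \sqrt{104655}$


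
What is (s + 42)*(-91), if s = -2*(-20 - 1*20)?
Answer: -11102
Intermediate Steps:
s = 80 (s = -2*(-20 - 20) = -2*(-40) = 80)
(s + 42)*(-91) = (80 + 42)*(-91) = 122*(-91) = -11102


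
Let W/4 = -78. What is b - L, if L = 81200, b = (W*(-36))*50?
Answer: 480400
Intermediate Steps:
W = -312 (W = 4*(-78) = -312)
b = 561600 (b = -312*(-36)*50 = 11232*50 = 561600)
b - L = 561600 - 1*81200 = 561600 - 81200 = 480400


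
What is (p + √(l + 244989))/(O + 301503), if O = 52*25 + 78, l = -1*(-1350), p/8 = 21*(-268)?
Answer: -45024/302881 + 3*√27371/302881 ≈ -0.14701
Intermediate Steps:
p = -45024 (p = 8*(21*(-268)) = 8*(-5628) = -45024)
l = 1350
O = 1378 (O = 1300 + 78 = 1378)
(p + √(l + 244989))/(O + 301503) = (-45024 + √(1350 + 244989))/(1378 + 301503) = (-45024 + √246339)/302881 = (-45024 + 3*√27371)*(1/302881) = -45024/302881 + 3*√27371/302881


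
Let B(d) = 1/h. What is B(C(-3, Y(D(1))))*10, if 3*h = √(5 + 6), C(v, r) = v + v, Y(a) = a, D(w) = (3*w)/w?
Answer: 30*√11/11 ≈ 9.0453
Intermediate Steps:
D(w) = 3
C(v, r) = 2*v
h = √11/3 (h = √(5 + 6)/3 = √11/3 ≈ 1.1055)
B(d) = 3*√11/11 (B(d) = 1/(√11/3) = 3*√11/11)
B(C(-3, Y(D(1))))*10 = (3*√11/11)*10 = 30*√11/11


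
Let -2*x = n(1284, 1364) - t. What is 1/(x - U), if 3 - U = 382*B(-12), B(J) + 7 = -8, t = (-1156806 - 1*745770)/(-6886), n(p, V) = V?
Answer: -3443/21611201 ≈ -0.00015932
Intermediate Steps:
t = 951288/3443 (t = (-1156806 - 745770)*(-1/6886) = -1902576*(-1/6886) = 951288/3443 ≈ 276.30)
B(J) = -15 (B(J) = -7 - 8 = -15)
U = 5733 (U = 3 - 382*(-15) = 3 - 1*(-5730) = 3 + 5730 = 5733)
x = -1872482/3443 (x = -(1364 - 1*951288/3443)/2 = -(1364 - 951288/3443)/2 = -½*3744964/3443 = -1872482/3443 ≈ -543.85)
1/(x - U) = 1/(-1872482/3443 - 1*5733) = 1/(-1872482/3443 - 5733) = 1/(-21611201/3443) = -3443/21611201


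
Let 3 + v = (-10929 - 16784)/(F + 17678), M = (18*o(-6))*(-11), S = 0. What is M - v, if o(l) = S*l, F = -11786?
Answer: 45389/5892 ≈ 7.7035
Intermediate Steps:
o(l) = 0 (o(l) = 0*l = 0)
M = 0 (M = (18*0)*(-11) = 0*(-11) = 0)
v = -45389/5892 (v = -3 + (-10929 - 16784)/(-11786 + 17678) = -3 - 27713/5892 = -45389/5892 ≈ -7.7035)
M - v = 0 - 1*(-45389/5892) = 0 + 45389/5892 = 45389/5892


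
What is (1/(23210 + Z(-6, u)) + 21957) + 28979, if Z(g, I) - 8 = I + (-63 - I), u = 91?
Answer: 1179423081/23155 ≈ 50936.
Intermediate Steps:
Z(g, I) = -55 (Z(g, I) = 8 + (I + (-63 - I)) = 8 - 63 = -55)
(1/(23210 + Z(-6, u)) + 21957) + 28979 = (1/(23210 - 55) + 21957) + 28979 = (1/23155 + 21957) + 28979 = 508414336/23155 + 28979 = 1179423081/23155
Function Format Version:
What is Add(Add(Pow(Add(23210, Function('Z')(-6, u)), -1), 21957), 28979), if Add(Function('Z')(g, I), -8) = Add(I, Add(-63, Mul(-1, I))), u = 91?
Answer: Rational(1179423081, 23155) ≈ 50936.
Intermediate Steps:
Function('Z')(g, I) = -55 (Function('Z')(g, I) = Add(8, Add(I, Add(-63, Mul(-1, I)))) = Add(8, -63) = -55)
Add(Add(Pow(Add(23210, Function('Z')(-6, u)), -1), 21957), 28979) = Add(Add(Pow(Add(23210, -55), -1), 21957), 28979) = Add(Add(Pow(23155, -1), 21957), 28979) = Add(Add(Rational(1, 23155), 21957), 28979) = Add(Rational(508414336, 23155), 28979) = Rational(1179423081, 23155)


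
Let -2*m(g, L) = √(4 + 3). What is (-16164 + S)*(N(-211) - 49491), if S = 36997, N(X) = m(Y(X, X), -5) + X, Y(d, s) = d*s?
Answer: -1035441766 - 20833*√7/2 ≈ -1.0355e+9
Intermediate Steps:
m(g, L) = -√7/2 (m(g, L) = -√(4 + 3)/2 = -√7/2)
N(X) = X - √7/2 (N(X) = -√7/2 + X = X - √7/2)
(-16164 + S)*(N(-211) - 49491) = (-16164 + 36997)*((-211 - √7/2) - 49491) = 20833*(-49702 - √7/2) = -1035441766 - 20833*√7/2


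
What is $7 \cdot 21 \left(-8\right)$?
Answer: $-1176$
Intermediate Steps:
$7 \cdot 21 \left(-8\right) = 147 \left(-8\right) = -1176$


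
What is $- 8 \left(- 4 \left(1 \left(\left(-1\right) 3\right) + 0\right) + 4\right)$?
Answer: $-128$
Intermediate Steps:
$- 8 \left(- 4 \left(1 \left(\left(-1\right) 3\right) + 0\right) + 4\right) = - 8 \left(- 4 \left(1 \left(-3\right) + 0\right) + 4\right) = - 8 \left(- 4 \left(-3 + 0\right) + 4\right) = - 8 \left(\left(-4\right) \left(-3\right) + 4\right) = - 8 \left(12 + 4\right) = \left(-8\right) 16 = -128$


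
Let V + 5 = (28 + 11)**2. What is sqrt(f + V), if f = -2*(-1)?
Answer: sqrt(1518) ≈ 38.962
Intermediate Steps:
V = 1516 (V = -5 + (28 + 11)**2 = -5 + 39**2 = -5 + 1521 = 1516)
f = 2
sqrt(f + V) = sqrt(2 + 1516) = sqrt(1518)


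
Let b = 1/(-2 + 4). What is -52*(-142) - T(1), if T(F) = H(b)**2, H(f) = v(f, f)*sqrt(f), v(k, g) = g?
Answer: 59071/8 ≈ 7383.9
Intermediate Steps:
b = 1/2 ≈ 0.50000
H(f) = f**(3/2) (H(f) = f*sqrt(f) = f**(3/2))
T(F) = 1/8 (T(F) = ((1/2)**(3/2))**2 = (sqrt(2)/4)**2 = 1/8)
-52*(-142) - T(1) = -52*(-142) - 1*1/8 = 7384 - 1/8 = 59071/8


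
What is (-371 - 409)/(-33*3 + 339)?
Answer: -13/4 ≈ -3.2500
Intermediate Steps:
(-371 - 409)/(-33*3 + 339) = -780/(-99 + 339) = -780/240 = -780*1/240 = -13/4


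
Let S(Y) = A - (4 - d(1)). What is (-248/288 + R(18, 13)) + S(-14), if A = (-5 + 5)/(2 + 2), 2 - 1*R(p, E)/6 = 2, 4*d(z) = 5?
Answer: -65/18 ≈ -3.6111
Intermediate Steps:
d(z) = 5/4 (d(z) = (1/4)*5 = 5/4)
R(p, E) = 0 (R(p, E) = 12 - 6*2 = 12 - 12 = 0)
A = 0 (A = 0/4 = 0*(1/4) = 0)
S(Y) = -11/4 (S(Y) = 0 - (4 - 1*5/4) = 0 - (4 - 5/4) = 0 - 1*11/4 = 0 - 11/4 = -11/4)
(-248/288 + R(18, 13)) + S(-14) = (-248/288 + 0) - 11/4 = (-248*1/288 + 0) - 11/4 = (-31/36 + 0) - 11/4 = -31/36 - 11/4 = -65/18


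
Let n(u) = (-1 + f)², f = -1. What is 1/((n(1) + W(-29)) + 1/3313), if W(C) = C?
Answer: -3313/82824 ≈ -0.040000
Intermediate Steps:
n(u) = 4 (n(u) = (-1 - 1)² = (-2)² = 4)
1/((n(1) + W(-29)) + 1/3313) = 1/((4 - 29) + 1/3313) = 1/(-25 + 1/3313) = 1/(-82824/3313) = -3313/82824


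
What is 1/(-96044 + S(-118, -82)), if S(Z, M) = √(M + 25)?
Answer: -96044/9224449993 - I*√57/9224449993 ≈ -1.0412e-5 - 8.1846e-10*I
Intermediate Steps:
S(Z, M) = √(25 + M)
1/(-96044 + S(-118, -82)) = 1/(-96044 + √(25 - 82)) = 1/(-96044 + √(-57)) = 1/(-96044 + I*√57)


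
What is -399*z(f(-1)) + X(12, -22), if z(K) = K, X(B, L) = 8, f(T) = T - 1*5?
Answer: 2402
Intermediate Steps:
f(T) = -5 + T (f(T) = T - 5 = -5 + T)
-399*z(f(-1)) + X(12, -22) = -399*(-5 - 1) + 8 = -399*(-6) + 8 = 2394 + 8 = 2402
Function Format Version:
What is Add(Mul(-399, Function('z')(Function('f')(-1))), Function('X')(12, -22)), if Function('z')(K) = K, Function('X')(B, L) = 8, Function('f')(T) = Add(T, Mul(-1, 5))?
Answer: 2402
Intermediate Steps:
Function('f')(T) = Add(-5, T) (Function('f')(T) = Add(T, -5) = Add(-5, T))
Add(Mul(-399, Function('z')(Function('f')(-1))), Function('X')(12, -22)) = Add(Mul(-399, Add(-5, -1)), 8) = Add(Mul(-399, -6), 8) = Add(2394, 8) = 2402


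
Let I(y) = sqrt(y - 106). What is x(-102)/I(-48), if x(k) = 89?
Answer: -89*I*sqrt(154)/154 ≈ -7.1718*I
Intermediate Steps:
I(y) = sqrt(-106 + y)
x(-102)/I(-48) = 89/(sqrt(-106 - 48)) = 89/(sqrt(-154)) = 89/((I*sqrt(154))) = 89*(-I*sqrt(154)/154) = -89*I*sqrt(154)/154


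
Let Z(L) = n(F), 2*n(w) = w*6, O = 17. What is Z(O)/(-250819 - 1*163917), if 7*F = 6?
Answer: -9/1451576 ≈ -6.2002e-6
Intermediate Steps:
F = 6/7 (F = (1/7)*6 = 6/7 ≈ 0.85714)
n(w) = 3*w (n(w) = (w*6)/2 = (6*w)/2 = 3*w)
Z(L) = 18/7 (Z(L) = 3*(6/7) = 18/7)
Z(O)/(-250819 - 1*163917) = 18/(7*(-250819 - 1*163917)) = 18/(7*(-250819 - 163917)) = (18/7)/(-414736) = (18/7)*(-1/414736) = -9/1451576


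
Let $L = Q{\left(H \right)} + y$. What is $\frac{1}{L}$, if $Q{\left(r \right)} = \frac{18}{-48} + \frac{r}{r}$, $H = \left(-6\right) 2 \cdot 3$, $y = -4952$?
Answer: $- \frac{8}{39611} \approx -0.00020196$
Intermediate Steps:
$H = -36$ ($H = \left(-12\right) 3 = -36$)
$Q{\left(r \right)} = \frac{5}{8}$ ($Q{\left(r \right)} = 18 \left(- \frac{1}{48}\right) + 1 = - \frac{3}{8} + 1 = \frac{5}{8}$)
$L = - \frac{39611}{8}$ ($L = \frac{5}{8} - 4952 = - \frac{39611}{8} \approx -4951.4$)
$\frac{1}{L} = \frac{1}{- \frac{39611}{8}} = - \frac{8}{39611}$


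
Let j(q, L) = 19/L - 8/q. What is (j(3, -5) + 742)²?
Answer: 121727089/225 ≈ 5.4101e+5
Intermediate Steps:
j(q, L) = -8/q + 19/L
(j(3, -5) + 742)² = ((-8/3 + 19/(-5)) + 742)² = ((-8*⅓ + 19*(-⅕)) + 742)² = ((-8/3 - 19/5) + 742)² = (-97/15 + 742)² = (11033/15)² = 121727089/225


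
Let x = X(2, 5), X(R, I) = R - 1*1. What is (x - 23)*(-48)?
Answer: 1056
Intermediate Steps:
X(R, I) = -1 + R (X(R, I) = R - 1 = -1 + R)
x = 1 (x = -1 + 2 = 1)
(x - 23)*(-48) = (1 - 23)*(-48) = -22*(-48) = 1056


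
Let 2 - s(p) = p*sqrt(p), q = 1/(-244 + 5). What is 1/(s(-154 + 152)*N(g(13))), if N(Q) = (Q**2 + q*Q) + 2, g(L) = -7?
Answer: 239/73176 - 239*I*sqrt(2)/73176 ≈ 0.0032661 - 0.004619*I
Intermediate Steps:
q = -1/239 (q = 1/(-239) = -1/239 ≈ -0.0041841)
s(p) = 2 - p**(3/2) (s(p) = 2 - p*sqrt(p) = 2 - p**(3/2))
N(Q) = 2 + Q**2 - Q/239 (N(Q) = (Q**2 - Q/239) + 2 = 2 + Q**2 - Q/239)
1/(s(-154 + 152)*N(g(13))) = 1/((2 - (-154 + 152)**(3/2))*(2 + (-7)**2 - 1/239*(-7))) = 1/((2 - (-2)**(3/2))*(2 + 49 + 7/239)) = 1/((2 - (-2)*I*sqrt(2))*(12196/239)) = (239/12196)/(2 + 2*I*sqrt(2)) = 239/(12196*(2 + 2*I*sqrt(2)))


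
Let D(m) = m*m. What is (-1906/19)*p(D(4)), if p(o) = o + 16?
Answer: -60992/19 ≈ -3210.1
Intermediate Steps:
D(m) = m**2
p(o) = 16 + o
(-1906/19)*p(D(4)) = (-1906/19)*(16 + 4**2) = (-1906*1/19)*(16 + 16) = -1906/19*32 = -60992/19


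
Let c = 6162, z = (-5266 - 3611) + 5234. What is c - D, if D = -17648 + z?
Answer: 27453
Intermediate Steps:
z = -3643 (z = -8877 + 5234 = -3643)
D = -21291 (D = -17648 - 3643 = -21291)
c - D = 6162 - 1*(-21291) = 6162 + 21291 = 27453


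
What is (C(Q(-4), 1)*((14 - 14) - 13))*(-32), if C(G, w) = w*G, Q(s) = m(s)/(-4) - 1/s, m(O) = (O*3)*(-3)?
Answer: -3640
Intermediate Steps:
m(O) = -9*O (m(O) = (3*O)*(-3) = -9*O)
Q(s) = -1/s + 9*s/4 (Q(s) = -9*s/(-4) - 1/s = -9*s*(-¼) - 1/s = 9*s/4 - 1/s = -1/s + 9*s/4)
C(G, w) = G*w
(C(Q(-4), 1)*((14 - 14) - 13))*(-32) = (((-1/(-4) + (9/4)*(-4))*1)*((14 - 14) - 13))*(-32) = (((-1*(-¼) - 9)*1)*(0 - 13))*(-32) = (((¼ - 9)*1)*(-13))*(-32) = (-35/4*1*(-13))*(-32) = -35/4*(-13)*(-32) = (455/4)*(-32) = -3640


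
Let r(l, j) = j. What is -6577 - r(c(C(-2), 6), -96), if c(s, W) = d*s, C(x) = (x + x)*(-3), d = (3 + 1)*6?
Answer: -6481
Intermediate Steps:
d = 24 (d = 4*6 = 24)
C(x) = -6*x (C(x) = (2*x)*(-3) = -6*x)
c(s, W) = 24*s
-6577 - r(c(C(-2), 6), -96) = -6577 - 1*(-96) = -6577 + 96 = -6481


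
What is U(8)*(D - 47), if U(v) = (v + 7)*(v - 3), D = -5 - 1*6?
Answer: -4350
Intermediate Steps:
D = -11 (D = -5 - 6 = -11)
U(v) = (-3 + v)*(7 + v) (U(v) = (7 + v)*(-3 + v) = (-3 + v)*(7 + v))
U(8)*(D - 47) = (-21 + 8**2 + 4*8)*(-11 - 47) = (-21 + 64 + 32)*(-58) = 75*(-58) = -4350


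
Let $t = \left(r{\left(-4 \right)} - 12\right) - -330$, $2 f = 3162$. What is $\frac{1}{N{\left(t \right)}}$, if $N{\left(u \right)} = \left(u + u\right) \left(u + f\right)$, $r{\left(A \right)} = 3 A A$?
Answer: $\frac{1}{1425204} \approx 7.0165 \cdot 10^{-7}$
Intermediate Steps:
$f = 1581$ ($f = \frac{1}{2} \cdot 3162 = 1581$)
$r{\left(A \right)} = 3 A^{2}$
$t = 366$ ($t = \left(3 \left(-4\right)^{2} - 12\right) - -330 = \left(3 \cdot 16 - 12\right) + 330 = \left(48 - 12\right) + 330 = 36 + 330 = 366$)
$N{\left(u \right)} = 2 u \left(1581 + u\right)$ ($N{\left(u \right)} = \left(u + u\right) \left(u + 1581\right) = 2 u \left(1581 + u\right)$)
$\frac{1}{N{\left(t \right)}} = \frac{1}{2 \cdot 366 \left(1581 + 366\right)} = \frac{1}{2 \cdot 366 \cdot 1947} = \frac{1}{1425204}$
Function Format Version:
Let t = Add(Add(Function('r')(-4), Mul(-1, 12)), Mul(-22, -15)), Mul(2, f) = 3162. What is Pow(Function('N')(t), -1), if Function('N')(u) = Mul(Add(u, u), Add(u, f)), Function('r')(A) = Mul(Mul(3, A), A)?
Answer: Rational(1, 1425204) ≈ 7.0165e-7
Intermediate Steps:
f = 1581 (f = Mul(Rational(1, 2), 3162) = 1581)
Function('r')(A) = Mul(3, Pow(A, 2))
t = 366 (t = Add(Add(Mul(3, Pow(-4, 2)), Mul(-1, 12)), Mul(-22, -15)) = Add(Add(Mul(3, 16), -12), 330) = Add(Add(48, -12), 330) = Add(36, 330) = 366)
Function('N')(u) = Mul(2, u, Add(1581, u)) (Function('N')(u) = Mul(Add(u, u), Add(u, 1581)) = Mul(Mul(2, u), Add(1581, u)) = Mul(2, u, Add(1581, u)))
Pow(Function('N')(t), -1) = Pow(Mul(2, 366, Add(1581, 366)), -1) = Pow(Mul(2, 366, 1947), -1) = Pow(1425204, -1) = Rational(1, 1425204)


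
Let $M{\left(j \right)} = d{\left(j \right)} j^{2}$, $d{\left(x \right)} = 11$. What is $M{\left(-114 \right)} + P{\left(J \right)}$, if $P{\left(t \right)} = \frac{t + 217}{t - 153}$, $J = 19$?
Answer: $\frac{9577934}{67} \approx 1.4295 \cdot 10^{5}$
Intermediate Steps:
$P{\left(t \right)} = \frac{217 + t}{-153 + t}$
$M{\left(j \right)} = 11 j^{2}$
$M{\left(-114 \right)} + P{\left(J \right)} = 11 \left(-114\right)^{2} + \frac{217 + 19}{-153 + 19} = 11 \cdot 12996 + \frac{1}{-134} \cdot 236 = 142956 - \frac{118}{67} = \frac{9577934}{67}$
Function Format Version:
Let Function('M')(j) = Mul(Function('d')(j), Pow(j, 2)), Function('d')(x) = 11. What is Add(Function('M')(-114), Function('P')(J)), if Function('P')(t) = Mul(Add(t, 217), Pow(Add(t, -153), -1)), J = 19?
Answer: Rational(9577934, 67) ≈ 1.4295e+5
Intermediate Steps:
Function('P')(t) = Mul(Pow(Add(-153, t), -1), Add(217, t)) (Function('P')(t) = Mul(Add(217, t), Pow(Add(-153, t), -1)) = Mul(Pow(Add(-153, t), -1), Add(217, t)))
Function('M')(j) = Mul(11, Pow(j, 2))
Add(Function('M')(-114), Function('P')(J)) = Add(Mul(11, Pow(-114, 2)), Mul(Pow(Add(-153, 19), -1), Add(217, 19))) = Add(Mul(11, 12996), Mul(Pow(-134, -1), 236)) = Add(142956, Mul(Rational(-1, 134), 236)) = Add(142956, Rational(-118, 67)) = Rational(9577934, 67)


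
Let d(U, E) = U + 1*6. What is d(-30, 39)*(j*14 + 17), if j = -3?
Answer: 600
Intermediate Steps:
d(U, E) = 6 + U (d(U, E) = U + 6 = 6 + U)
d(-30, 39)*(j*14 + 17) = (6 - 30)*(-3*14 + 17) = -24*(-42 + 17) = -24*(-25) = 600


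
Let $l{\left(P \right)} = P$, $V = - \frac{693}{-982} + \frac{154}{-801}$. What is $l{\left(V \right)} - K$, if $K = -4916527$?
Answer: $\frac{3867252044579}{786582} \approx 4.9165 \cdot 10^{6}$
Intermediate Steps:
$V = \frac{403865}{786582}$ ($V = \left(-693\right) \left(- \frac{1}{982}\right) + 154 \left(- \frac{1}{801}\right) = \frac{693}{982} - \frac{154}{801} = \frac{403865}{786582} \approx 0.51344$)
$l{\left(V \right)} - K = \frac{403865}{786582} - -4916527 = \frac{403865}{786582} + 4916527 = \frac{3867252044579}{786582}$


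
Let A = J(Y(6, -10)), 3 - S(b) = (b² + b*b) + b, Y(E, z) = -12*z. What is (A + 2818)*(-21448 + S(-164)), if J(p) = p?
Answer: -220564474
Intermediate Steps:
S(b) = 3 - b - 2*b² (S(b) = 3 - ((b² + b*b) + b) = 3 - ((b² + b²) + b) = 3 - (2*b² + b) = 3 - (b + 2*b²) = 3 + (-b - 2*b²) = 3 - b - 2*b²)
A = 120 (A = -12*(-10) = 120)
(A + 2818)*(-21448 + S(-164)) = (120 + 2818)*(-21448 + (3 - 1*(-164) - 2*(-164)²)) = 2938*(-21448 + (3 + 164 - 2*26896)) = 2938*(-21448 + (3 + 164 - 53792)) = 2938*(-21448 - 53625) = 2938*(-75073) = -220564474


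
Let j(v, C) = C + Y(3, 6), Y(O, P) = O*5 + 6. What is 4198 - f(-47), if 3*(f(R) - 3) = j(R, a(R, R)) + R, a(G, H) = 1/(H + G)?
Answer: 395145/94 ≈ 4203.7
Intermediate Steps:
a(G, H) = 1/(G + H)
Y(O, P) = 6 + 5*O (Y(O, P) = 5*O + 6 = 6 + 5*O)
j(v, C) = 21 + C (j(v, C) = C + (6 + 5*3) = C + (6 + 15) = C + 21 = 21 + C)
f(R) = 10 + R/3 + 1/(6*R) (f(R) = 3 + ((21 + 1/(R + R)) + R)/3 = 3 + ((21 + 1/(2*R)) + R)/3 = 3 + (21 + R + 1/(2*R))/3 = 3 + (7 + R/3 + 1/(6*R)) = 10 + R/3 + 1/(6*R))
4198 - f(-47) = 4198 - (10 + (1/3)*(-47) + (1/6)/(-47)) = 4198 - (10 - 47/3 + (1/6)*(-1/47)) = 4198 - (10 - 47/3 - 1/282) = 4198 - 1*(-533/94) = 4198 + 533/94 = 395145/94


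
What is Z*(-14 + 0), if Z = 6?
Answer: -84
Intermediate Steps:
Z*(-14 + 0) = 6*(-14 + 0) = 6*(-14) = -84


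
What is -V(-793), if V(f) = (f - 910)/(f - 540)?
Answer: -1703/1333 ≈ -1.2776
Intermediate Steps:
V(f) = (-910 + f)/(-540 + f)
-V(-793) = -(-910 - 793)/(-540 - 793) = -(-1703)/(-1333) = -(-1)*(-1703)/1333 = -1*1703/1333 = -1703/1333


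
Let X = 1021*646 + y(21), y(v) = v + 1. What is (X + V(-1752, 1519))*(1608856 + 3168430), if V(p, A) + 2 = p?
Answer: 3142661158524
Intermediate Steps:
y(v) = 1 + v
X = 659588 (X = 1021*646 + (1 + 21) = 659566 + 22 = 659588)
V(p, A) = -2 + p
(X + V(-1752, 1519))*(1608856 + 3168430) = (659588 + (-2 - 1752))*(1608856 + 3168430) = (659588 - 1754)*4777286 = 657834*4777286 = 3142661158524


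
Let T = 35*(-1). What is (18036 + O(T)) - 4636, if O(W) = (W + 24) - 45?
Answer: 13344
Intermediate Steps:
T = -35
O(W) = -21 + W (O(W) = (24 + W) - 45 = -21 + W)
(18036 + O(T)) - 4636 = (18036 + (-21 - 35)) - 4636 = (18036 - 56) - 4636 = 17980 - 4636 = 13344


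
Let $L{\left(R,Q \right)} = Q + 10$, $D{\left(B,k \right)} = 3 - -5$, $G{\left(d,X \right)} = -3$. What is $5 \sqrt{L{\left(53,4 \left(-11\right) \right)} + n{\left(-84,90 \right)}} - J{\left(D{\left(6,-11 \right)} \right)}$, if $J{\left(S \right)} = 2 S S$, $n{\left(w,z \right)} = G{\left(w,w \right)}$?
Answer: $-128 + 5 i \sqrt{37} \approx -128.0 + 30.414 i$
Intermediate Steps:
$n{\left(w,z \right)} = -3$
$D{\left(B,k \right)} = 8$ ($D{\left(B,k \right)} = 3 + 5 = 8$)
$L{\left(R,Q \right)} = 10 + Q$
$J{\left(S \right)} = 2 S^{2}$
$5 \sqrt{L{\left(53,4 \left(-11\right) \right)} + n{\left(-84,90 \right)}} - J{\left(D{\left(6,-11 \right)} \right)} = 5 \sqrt{\left(10 + 4 \left(-11\right)\right) - 3} - 2 \cdot 8^{2} = 5 \sqrt{\left(10 - 44\right) - 3} - 2 \cdot 64 = 5 \sqrt{-34 - 3} - 128 = 5 \sqrt{-37} - 128 = 5 i \sqrt{37} - 128 = -128 + 5 i \sqrt{37}$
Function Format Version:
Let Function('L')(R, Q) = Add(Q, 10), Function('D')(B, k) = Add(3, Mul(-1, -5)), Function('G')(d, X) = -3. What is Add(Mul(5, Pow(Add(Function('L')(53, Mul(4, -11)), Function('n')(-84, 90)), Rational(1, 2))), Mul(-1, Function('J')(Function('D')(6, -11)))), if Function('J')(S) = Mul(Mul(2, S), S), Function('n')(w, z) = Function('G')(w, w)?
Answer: Add(-128, Mul(5, I, Pow(37, Rational(1, 2)))) ≈ Add(-128.00, Mul(30.414, I))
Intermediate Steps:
Function('n')(w, z) = -3
Function('D')(B, k) = 8 (Function('D')(B, k) = Add(3, 5) = 8)
Function('L')(R, Q) = Add(10, Q)
Function('J')(S) = Mul(2, Pow(S, 2))
Add(Mul(5, Pow(Add(Function('L')(53, Mul(4, -11)), Function('n')(-84, 90)), Rational(1, 2))), Mul(-1, Function('J')(Function('D')(6, -11)))) = Add(Mul(5, Pow(Add(Add(10, Mul(4, -11)), -3), Rational(1, 2))), Mul(-1, Mul(2, Pow(8, 2)))) = Add(Mul(5, Pow(Add(Add(10, -44), -3), Rational(1, 2))), Mul(-1, Mul(2, 64))) = Add(Mul(5, Pow(Add(-34, -3), Rational(1, 2))), Mul(-1, 128)) = Add(Mul(5, Pow(-37, Rational(1, 2))), -128) = Add(Mul(5, Mul(I, Pow(37, Rational(1, 2)))), -128) = Add(Mul(5, I, Pow(37, Rational(1, 2))), -128) = Add(-128, Mul(5, I, Pow(37, Rational(1, 2))))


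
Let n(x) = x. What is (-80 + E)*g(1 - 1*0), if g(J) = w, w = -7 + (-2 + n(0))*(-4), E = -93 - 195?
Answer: -368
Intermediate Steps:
E = -288
w = 1 (w = -7 + (-2 + 0)*(-4) = -7 - 2*(-4) = -7 + 8 = 1)
g(J) = 1
(-80 + E)*g(1 - 1*0) = (-80 - 288)*1 = -368*1 = -368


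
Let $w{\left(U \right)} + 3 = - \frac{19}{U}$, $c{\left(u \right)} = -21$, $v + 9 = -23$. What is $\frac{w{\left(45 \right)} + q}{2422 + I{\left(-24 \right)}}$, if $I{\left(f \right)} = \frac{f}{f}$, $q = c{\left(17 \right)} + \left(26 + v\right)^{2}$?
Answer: $\frac{521}{109035} \approx 0.0047783$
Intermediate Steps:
$v = -32$ ($v = -9 - 23 = -32$)
$w{\left(U \right)} = -3 - \frac{19}{U}$
$q = 15$ ($q = -21 + \left(26 - 32\right)^{2} = -21 + \left(-6\right)^{2} = -21 + 36 = 15$)
$I{\left(f \right)} = 1$
$\frac{w{\left(45 \right)} + q}{2422 + I{\left(-24 \right)}} = \frac{\left(-3 - \frac{19}{45}\right) + 15}{2422 + 1} = \frac{\left(-3 - \frac{19}{45}\right) + 15}{2423} = \left(\left(-3 - \frac{19}{45}\right) + 15\right) \frac{1}{2423} = \left(- \frac{154}{45} + 15\right) \frac{1}{2423} = \frac{521}{45} \cdot \frac{1}{2423} = \frac{521}{109035}$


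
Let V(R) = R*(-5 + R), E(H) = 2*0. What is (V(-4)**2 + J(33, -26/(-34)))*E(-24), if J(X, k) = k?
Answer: 0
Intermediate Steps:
E(H) = 0
(V(-4)**2 + J(33, -26/(-34)))*E(-24) = ((-4*(-5 - 4))**2 - 26/(-34))*0 = ((-4*(-9))**2 - 26*(-1/34))*0 = (36**2 + 13/17)*0 = (1296 + 13/17)*0 = (22045/17)*0 = 0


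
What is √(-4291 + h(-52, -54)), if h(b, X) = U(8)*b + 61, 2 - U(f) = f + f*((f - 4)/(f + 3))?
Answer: I*√455774/11 ≈ 61.374*I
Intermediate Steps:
U(f) = 2 - f - f*(-4 + f)/(3 + f) (U(f) = 2 - (f + f*((f - 4)/(f + 3))) = 2 - (f + f*((-4 + f)/(3 + f))) = 2 - (f + f*(-4 + f)/(3 + f)) = 2 + (-f - f*(-4 + f)/(3 + f)) = 2 - f - f*(-4 + f)/(3 + f))
h(b, X) = 61 - 98*b/11 (h(b, X) = ((6 - 2*8² + 3*8)/(3 + 8))*b + 61 = ((6 - 2*64 + 24)/11)*b + 61 = ((6 - 128 + 24)/11)*b + 61 = ((1/11)*(-98))*b + 61 = -98*b/11 + 61 = 61 - 98*b/11)
√(-4291 + h(-52, -54)) = √(-4291 + (61 - 98/11*(-52))) = √(-4291 + (61 + 5096/11)) = √(-4291 + 5767/11) = √(-41434/11) = I*√455774/11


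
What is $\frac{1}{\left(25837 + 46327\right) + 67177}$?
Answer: $\frac{1}{139341} \approx 7.1766 \cdot 10^{-6}$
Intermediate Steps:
$\frac{1}{\left(25837 + 46327\right) + 67177} = \frac{1}{72164 + 67177} = \frac{1}{139341}$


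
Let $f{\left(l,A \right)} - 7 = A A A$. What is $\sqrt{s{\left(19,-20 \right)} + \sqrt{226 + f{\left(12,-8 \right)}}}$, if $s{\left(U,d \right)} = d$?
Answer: $\sqrt{-20 + 3 i \sqrt{31}} \approx 1.7403 + 4.7988 i$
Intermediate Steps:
$f{\left(l,A \right)} = 7 + A^{3}$ ($f{\left(l,A \right)} = 7 + A A A = 7 + A^{2} A = 7 + A^{3}$)
$\sqrt{s{\left(19,-20 \right)} + \sqrt{226 + f{\left(12,-8 \right)}}} = \sqrt{-20 + \sqrt{226 + \left(7 + \left(-8\right)^{3}\right)}} = \sqrt{-20 + \sqrt{226 + \left(7 - 512\right)}} = \sqrt{-20 + \sqrt{226 - 505}} = \sqrt{-20 + \sqrt{-279}} = \sqrt{-20 + 3 i \sqrt{31}}$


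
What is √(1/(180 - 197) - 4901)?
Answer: I*√1416406/17 ≈ 70.008*I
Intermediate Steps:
√(1/(180 - 197) - 4901) = √(1/(-17) - 4901) = √(-1/17 - 4901) = √(-83318/17) = I*√1416406/17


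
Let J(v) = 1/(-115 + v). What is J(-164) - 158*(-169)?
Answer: 7449857/279 ≈ 26702.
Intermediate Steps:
J(-164) - 158*(-169) = 1/(-115 - 164) - 158*(-169) = 1/(-279) - 1*(-26702) = -1/279 + 26702 = 7449857/279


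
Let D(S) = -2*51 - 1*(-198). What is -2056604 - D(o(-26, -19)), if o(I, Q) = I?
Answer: -2056700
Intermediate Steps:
D(S) = 96 (D(S) = -102 + 198 = 96)
-2056604 - D(o(-26, -19)) = -2056604 - 1*96 = -2056604 - 96 = -2056700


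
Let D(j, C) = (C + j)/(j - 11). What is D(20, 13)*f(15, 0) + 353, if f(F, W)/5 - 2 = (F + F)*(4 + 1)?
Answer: 9419/3 ≈ 3139.7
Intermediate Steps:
f(F, W) = 10 + 50*F (f(F, W) = 10 + 5*((F + F)*(4 + 1)) = 10 + 5*((2*F)*5) = 10 + 5*(10*F) = 10 + 50*F)
D(j, C) = (C + j)/(-11 + j)
D(20, 13)*f(15, 0) + 353 = ((13 + 20)/(-11 + 20))*(10 + 50*15) + 353 = (33/9)*(10 + 750) + 353 = ((⅑)*33)*760 + 353 = (11/3)*760 + 353 = 8360/3 + 353 = 9419/3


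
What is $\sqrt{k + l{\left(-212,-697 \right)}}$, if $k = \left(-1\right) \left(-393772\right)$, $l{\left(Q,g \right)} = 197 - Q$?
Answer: $\sqrt{394181} \approx 627.84$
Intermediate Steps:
$k = 393772$
$\sqrt{k + l{\left(-212,-697 \right)}} = \sqrt{393772 + \left(197 - -212\right)} = \sqrt{393772 + \left(197 + 212\right)} = \sqrt{393772 + 409} = \sqrt{394181}$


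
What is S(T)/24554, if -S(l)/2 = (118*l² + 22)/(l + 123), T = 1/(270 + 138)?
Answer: -1831163/125688733980 ≈ -1.4569e-5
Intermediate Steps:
T = 1/408 ≈ 0.0024510
S(l) = -2*(22 + 118*l²)/(123 + l) (S(l) = -2*(118*l² + 22)/(l + 123) = -2*(22 + 118*l²)/(123 + l))
S(T)/24554 = (4*(-11 - 59*(1/408)²)/(123 + 1/408))/24554 = (4*(-11 - 59*1/166464)/(50185/408))*(1/24554) = (4*(408/50185)*(-11 - 59/166464))*(1/24554) = (4*(408/50185)*(-1831163/166464))*(1/24554) = -1831163/5118870*1/24554 = -1831163/125688733980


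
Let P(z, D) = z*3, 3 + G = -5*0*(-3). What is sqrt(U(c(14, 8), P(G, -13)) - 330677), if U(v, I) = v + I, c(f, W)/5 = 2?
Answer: 38*I*sqrt(229) ≈ 575.04*I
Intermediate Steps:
c(f, W) = 10 (c(f, W) = 5*2 = 10)
G = -3 (G = -3 - 5*0*(-3) = -3 + 0*(-3) = -3 + 0 = -3)
P(z, D) = 3*z
U(v, I) = I + v
sqrt(U(c(14, 8), P(G, -13)) - 330677) = sqrt((3*(-3) + 10) - 330677) = sqrt((-9 + 10) - 330677) = sqrt(1 - 330677) = sqrt(-330676) = 38*I*sqrt(229)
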